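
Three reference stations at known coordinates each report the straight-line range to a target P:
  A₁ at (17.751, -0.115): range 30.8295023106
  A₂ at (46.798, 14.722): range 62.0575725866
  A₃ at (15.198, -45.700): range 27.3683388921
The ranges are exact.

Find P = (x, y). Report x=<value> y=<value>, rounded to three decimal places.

eq1: (x − 17.751)² + (y + 0.115)² = 30.8295023106²
eq2: (x − 46.798)² + (y − 14.722)² = 62.0575725866²
eq3: (x − 15.198)² + (y + 45.700)² = 27.3683388921²
eq1−eq3, eq1−eq2 (x²,y² cancel):
  -5.106·x − 91.170·y = 2205.790217
  58.094·x + 29.674·y = -809.005241
det = -5.106·29.674 − -91.170·58.094 = 5144.914536
x = (2205.790217·29.674 − -91.170·-809.005241) / 5144.914536 = -1.613708
y = (-5.106·-809.005241 − 2205.790217·58.094) / 5144.914536 = -24.103879

x=-1.614 y=-24.104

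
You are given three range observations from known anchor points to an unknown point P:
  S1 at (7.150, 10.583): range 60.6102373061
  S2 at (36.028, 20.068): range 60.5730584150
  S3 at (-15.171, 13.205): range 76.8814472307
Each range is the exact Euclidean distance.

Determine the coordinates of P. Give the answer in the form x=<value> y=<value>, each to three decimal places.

eq1: (x − 7.150)² + (y − 10.583)² = 60.6102373061²
eq2: (x − 36.028)² + (y − 20.068)² = 60.5730584150²
eq3: (x + 15.171)² + (y − 13.205)² = 76.8814472307²
eq2−eq1, eq2−eq3 (x²,y² cancel):
  -57.756·x − 18.970·y = -1542.124480
  -102.398·x − 13.726·y = -3537.871665
det = -57.756·-13.726 − -18.970·-102.398 = -1149.731204
x = (-1542.124480·-13.726 − -18.970·-3537.871665) / -1149.731204 = 39.962580
y = (-57.756·-3537.871665 − -1542.124480·-102.398) / -1149.731204 = -40.377136

x=39.963 y=-40.377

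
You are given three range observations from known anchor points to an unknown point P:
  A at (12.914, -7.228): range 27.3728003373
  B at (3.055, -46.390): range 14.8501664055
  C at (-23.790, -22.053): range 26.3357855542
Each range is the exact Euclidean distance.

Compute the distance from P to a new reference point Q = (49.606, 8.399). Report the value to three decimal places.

eq1: (x − 12.914)² + (y + 7.228)² = 27.3728003373²
eq2: (x − 3.055)² + (y + 46.390)² = 14.8501664055²
eq3: (x + 23.790)² + (y + 22.053)² = 26.3357855542²
eq3−eq2, eq3−eq1 (x²,y² cancel):
  53.690·x − 48.674·y = 1582.112374
  73.408·x + 29.650·y = -888.980127
det = 53.690·29.650 − -48.674·73.408 = 5164.969492
x = (1582.112374·29.650 − -48.674·-888.980127) / 5164.969492 = 0.704634
y = (53.690·-888.980127 − 1582.112374·73.408) / 5164.969492 = -31.727012
|P − Q| = √((0.704634 − 49.606)² + (-31.727012 − 8.399)²) = 63.256940

63.257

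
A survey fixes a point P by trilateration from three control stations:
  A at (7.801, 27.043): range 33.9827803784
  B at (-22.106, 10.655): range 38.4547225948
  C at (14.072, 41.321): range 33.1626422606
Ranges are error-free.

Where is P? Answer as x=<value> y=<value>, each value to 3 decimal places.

x=-18.210 y=48.912

eq1: (x − 7.801)² + (y − 27.043)² = 33.9827803784²
eq2: (x + 22.106)² + (y − 10.655)² = 38.4547225948²
eq3: (x − 14.072)² + (y − 41.321)² = 33.1626422606²
eq3−eq2, eq3−eq1 (x²,y² cancel):
  -72.356·x − 61.332·y = -1682.246812
  -12.542·x − 28.556·y = -1168.335296
det = -72.356·-28.556 − -61.332·-12.542 = 1296.971992
x = (-1682.246812·-28.556 − -61.332·-1168.335296) / 1296.971992 = -18.210185
y = (-72.356·-1168.335296 − -1682.246812·-12.542) / 1296.971992 = 48.911873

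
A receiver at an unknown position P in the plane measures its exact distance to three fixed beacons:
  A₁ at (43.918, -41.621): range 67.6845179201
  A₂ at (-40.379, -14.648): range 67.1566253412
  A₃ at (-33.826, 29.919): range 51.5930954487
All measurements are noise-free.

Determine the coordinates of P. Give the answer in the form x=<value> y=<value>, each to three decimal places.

x=16.887 y=20.432

eq1: (x − 43.918)² + (y + 41.621)² = 67.6845179201²
eq2: (x + 40.379)² + (y + 14.648)² = 67.1566253412²
eq3: (x + 33.826)² + (y − 29.919)² = 51.5930954487²
eq3−eq2, eq3−eq1 (x²,y² cancel):
  -13.106·x − 89.134·y = -2042.482121
  155.488·x − 143.080·y = -297.592940
det = -13.106·-143.080 − -89.134·155.488 = 15734.473872
x = (-2042.482121·-143.080 − -89.134·-297.592940) / 15734.473872 = 16.887294
y = (-13.106·-297.592940 − -2042.482121·155.488) / 15734.473872 = 20.431679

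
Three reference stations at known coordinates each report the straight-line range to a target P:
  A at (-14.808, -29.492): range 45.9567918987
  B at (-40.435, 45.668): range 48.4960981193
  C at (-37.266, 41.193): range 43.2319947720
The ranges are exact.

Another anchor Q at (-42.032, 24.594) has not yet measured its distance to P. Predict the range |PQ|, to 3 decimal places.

40.271

eq1: (x + 14.808)² + (y + 29.492)² = 45.9567918987²
eq2: (x + 40.435)² + (y − 45.668)² = 48.4960981193²
eq3: (x + 37.266)² + (y − 41.193)² = 43.2319947720²
eq1−eq3, eq1−eq2 (x²,y² cancel):
  -44.916·x + 141.370·y = 2239.584427
  -51.254·x + 150.320·y = 2391.655710
det = -44.916·150.320 − 141.370·-51.254 = 494.004860
x = (2239.584427·150.320 − 141.370·2391.655710) / 494.004860 = -2.943365
y = (-44.916·2391.655710 − 2239.584427·-51.254) / 494.004860 = 14.906842
|P − Q| = √((-2.943365 − -42.032)² + (14.906842 − 24.594)²) = 40.271111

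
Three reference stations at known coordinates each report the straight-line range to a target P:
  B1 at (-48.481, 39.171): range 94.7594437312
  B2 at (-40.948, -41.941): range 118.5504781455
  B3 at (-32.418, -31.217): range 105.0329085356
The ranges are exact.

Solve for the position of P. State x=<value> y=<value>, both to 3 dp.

eq1: (x + 48.481)² + (y − 39.171)² = 94.7594437312²
eq2: (x + 40.948)² + (y + 41.941)² = 118.5504781455²
eq3: (x + 32.418)² + (y + 31.217)² = 105.0329085356²
eq3−eq1, eq3−eq2 (x²,y² cancel):
  -32.126·x + 140.776·y = 3911.906488
  -17.060·x − 21.448·y = -1611.945621
det = -32.126·-21.448 − 140.776·-17.060 = 3090.677008
x = (3911.906488·-21.448 − 140.776·-1611.945621) / 3090.677008 = 46.274873
y = (-32.126·-1611.945621 − 3911.906488·-17.060) / 3090.677008 = 38.348391

x=46.275 y=38.348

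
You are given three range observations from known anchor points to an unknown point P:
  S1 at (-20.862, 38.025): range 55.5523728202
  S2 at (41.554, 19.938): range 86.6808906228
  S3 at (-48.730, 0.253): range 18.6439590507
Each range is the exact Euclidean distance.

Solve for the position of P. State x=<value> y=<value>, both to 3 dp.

x=-37.830 y=-14.873

eq1: (x + 20.862)² + (y − 38.025)² = 55.5523728202²
eq2: (x − 41.554)² + (y − 19.938)² = 86.6808906228²
eq3: (x + 48.730)² + (y − 0.253)² = 18.6439590507²
eq2−eq3, eq2−eq1 (x²,y² cancel):
  -180.568·x − 39.370·y = 7416.397739
  -124.832·x + 36.174·y = 4184.375582
det = -180.568·36.174 − -39.370·-124.832 = -11446.502672
x = (7416.397739·36.174 − -39.370·4184.375582) / -11446.502672 = -37.829864
y = (-180.568·4184.375582 − 7416.397739·-124.832) / -11446.502672 = -14.872615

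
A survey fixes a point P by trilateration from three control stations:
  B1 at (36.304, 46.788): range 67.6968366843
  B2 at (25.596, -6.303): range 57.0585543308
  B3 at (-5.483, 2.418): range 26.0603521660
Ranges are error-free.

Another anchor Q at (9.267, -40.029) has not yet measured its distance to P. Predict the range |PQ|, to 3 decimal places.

68.606

eq1: (x − 36.304)² + (y − 46.788)² = 67.6968366843²
eq2: (x − 25.596)² + (y + 6.303)² = 57.0585543308²
eq3: (x + 5.483)² + (y − 2.418)² = 26.0603521660²
eq1−eq3, eq1−eq2 (x²,y² cancel):
  -83.574·x − 88.740·y = 432.532395
  -21.416·x − 106.182·y = -1485.031260
det = -83.574·-106.182 − -88.740·-21.416 = 6973.598628
x = (432.532395·-106.182 − -88.740·-1485.031260) / 6973.598628 = -25.483088
y = (-83.574·-1485.031260 − 432.532395·-21.416) / 6973.598628 = 19.125436
|P − Q| = √((-25.483088 − 9.267)² + (19.125436 − -40.029)²) = 68.606239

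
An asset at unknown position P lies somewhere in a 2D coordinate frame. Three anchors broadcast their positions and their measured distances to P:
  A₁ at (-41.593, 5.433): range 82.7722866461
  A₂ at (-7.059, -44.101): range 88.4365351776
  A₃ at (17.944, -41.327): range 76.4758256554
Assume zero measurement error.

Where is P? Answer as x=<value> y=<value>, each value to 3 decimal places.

x=36.502 y=32.863

eq1: (x + 41.593)² + (y − 5.433)² = 82.7722866461²
eq2: (x + 7.059)² + (y + 44.101)² = 88.4365351776²
eq3: (x − 17.944)² + (y + 41.327)² = 76.4758256554²
eq2−eq1, eq2−eq3 (x²,y² cancel):
  -69.068·x + 99.068·y = 734.536774
  50.006·x + 5.548·y = 2007.649228
det = -69.068·5.548 − 99.068·50.006 = -5337.183672
x = (734.536774·5.548 − 99.068·2007.649228) / -5337.183672 = 36.502132
y = (-69.068·2007.649228 − 734.536774·50.006) / -5337.183672 = 32.862943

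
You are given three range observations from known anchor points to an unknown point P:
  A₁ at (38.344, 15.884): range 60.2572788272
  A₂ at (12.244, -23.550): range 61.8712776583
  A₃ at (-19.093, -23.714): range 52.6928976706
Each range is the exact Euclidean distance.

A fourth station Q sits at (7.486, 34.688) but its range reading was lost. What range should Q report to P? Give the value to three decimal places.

28.544

eq1: (x − 38.344)² + (y − 15.884)² = 60.2572788272²
eq2: (x − 12.244)² + (y + 23.550)² = 61.8712776583²
eq3: (x + 19.093)² + (y + 23.714)² = 52.6928976706²
eq1−eq2, eq1−eq3 (x²,y² cancel):
  -52.200·x − 78.868·y = -1215.161103
  -114.874·x − 79.196·y = 58.730840
det = -52.200·-79.196 − -78.868·-114.874 = -4925.851432
x = (-1215.161103·-79.196 − -78.868·58.730840) / -4925.851432 = -20.477248
y = (-52.200·58.730840 − -1215.161103·-114.874) / -4925.851432 = 28.960712
|P − Q| = √((-20.477248 − 7.486)² + (28.960712 − 34.688)²) = 28.543740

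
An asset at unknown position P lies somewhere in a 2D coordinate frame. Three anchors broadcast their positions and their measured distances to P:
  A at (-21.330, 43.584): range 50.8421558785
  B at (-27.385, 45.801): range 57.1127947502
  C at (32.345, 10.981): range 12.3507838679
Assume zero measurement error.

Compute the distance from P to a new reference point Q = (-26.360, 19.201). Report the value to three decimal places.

eq1: (x + 21.330)² + (y − 43.584)² = 50.8421558785²
eq2: (x + 27.385)² + (y − 45.801)² = 57.1127947502²
eq3: (x − 32.345)² + (y − 10.981)² = 12.3507838679²
eq2−eq3, eq2−eq1 (x²,y² cancel):
  119.460·x − 69.640·y = 1428.441022
  12.110·x − 4.434·y = 183.810640
det = 119.460·-4.434 − -69.640·12.110 = 313.654760
x = (1428.441022·-4.434 − -69.640·183.810640) / 313.654760 = 20.617782
y = (119.460·183.810640 − 1428.441022·12.110) / 313.654760 = 14.855819
|P − Q| = √((20.617782 − -26.360)² + (14.855819 − 19.201)²) = 47.178306

47.178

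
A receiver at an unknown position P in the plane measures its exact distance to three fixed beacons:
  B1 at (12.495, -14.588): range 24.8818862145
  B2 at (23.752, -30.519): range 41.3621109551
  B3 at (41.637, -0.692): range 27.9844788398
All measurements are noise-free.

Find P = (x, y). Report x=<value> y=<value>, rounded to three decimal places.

eq1: (x − 12.495)² + (y + 14.588)² = 24.8818862145²
eq2: (x − 23.752)² + (y + 30.519)² = 41.3621109551²
eq3: (x − 41.637)² + (y + 0.692)² = 27.9844788398²
eq2−eq1, eq2−eq3 (x²,y² cancel):
  -22.514·x + 31.862·y = -34.916135
  35.770·x + 59.654·y = 1166.244935
det = -22.514·59.654 − 31.862·35.770 = -2482.753896
x = (-34.916135·59.654 − 31.862·1166.244935) / -2482.753896 = 15.805748
y = (-22.514·1166.244935 − -34.916135·35.770) / -2482.753896 = 10.072641

x=15.806 y=10.073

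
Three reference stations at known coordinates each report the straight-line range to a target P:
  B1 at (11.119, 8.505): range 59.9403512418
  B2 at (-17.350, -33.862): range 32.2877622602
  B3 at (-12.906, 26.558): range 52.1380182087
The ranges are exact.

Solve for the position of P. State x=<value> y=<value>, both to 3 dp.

x=-43.845 y=-15.408

eq1: (x − 11.119)² + (y − 8.505)² = 59.9403512418²
eq2: (x + 17.350)² + (y + 33.862)² = 32.2877622602²
eq3: (x + 12.906)² + (y − 26.558)² = 52.1380182087²
eq2−eq1, eq2−eq3 (x²,y² cancel):
  56.938·x + 84.734·y = -3802.036473
  8.888·x + 120.840·y = -2251.638695
det = 56.938·120.840 − 84.734·8.888 = 6127.272128
x = (-3802.036473·120.840 − 84.734·-2251.638695) / 6127.272128 = -43.844590
y = (56.938·-2251.638695 − -3802.036473·8.888) / 6127.272128 = -15.408375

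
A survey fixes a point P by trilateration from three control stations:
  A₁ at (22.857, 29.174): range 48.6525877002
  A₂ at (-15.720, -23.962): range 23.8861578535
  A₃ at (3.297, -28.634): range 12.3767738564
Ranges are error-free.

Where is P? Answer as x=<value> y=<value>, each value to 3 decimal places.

eq1: (x − 22.857)² + (y − 29.174)² = 48.6525877002²
eq2: (x + 15.720)² + (y + 23.962)² = 23.8861578535²
eq3: (x − 3.297)² + (y + 28.634)² = 12.3767738564²
eq1−eq3, eq1−eq2 (x²,y² cancel):
  -39.120·x − 115.616·y = 1671.101199
  -77.154·x − 106.272·y = 1244.256872
det = -39.120·-106.272 − -115.616·-77.154 = -4762.876224
x = (1671.101199·-106.272 − -115.616·1244.256872) / -4762.876224 = 7.082960
y = (-39.120·1244.256872 − 1671.101199·-77.154) / -4762.876224 = -16.850493

x=7.083 y=-16.850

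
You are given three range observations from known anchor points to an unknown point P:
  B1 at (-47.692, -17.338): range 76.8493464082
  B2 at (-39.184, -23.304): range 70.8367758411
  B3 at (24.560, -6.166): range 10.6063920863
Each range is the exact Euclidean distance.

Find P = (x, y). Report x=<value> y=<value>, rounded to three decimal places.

eq1: (x + 47.692)² + (y + 17.338)² = 76.8493464082²
eq2: (x + 39.184)² + (y + 23.304)² = 70.8367758411²
eq3: (x − 24.560)² + (y + 6.166)² = 10.6063920863²
eq1−eq2, eq1−eq3 (x²,y² cancel):
  17.016·x − 11.932·y = 391.302396
  144.504·x + 22.344·y = 3859.406538
det = 17.016·22.344 − -11.932·144.504 = 2104.427232
x = (391.302396·22.344 − -11.932·3859.406538) / 2104.427232 = 26.037346
y = (17.016·3859.406538 − 391.302396·144.504) / 2104.427232 = 4.337000

x=26.037 y=4.337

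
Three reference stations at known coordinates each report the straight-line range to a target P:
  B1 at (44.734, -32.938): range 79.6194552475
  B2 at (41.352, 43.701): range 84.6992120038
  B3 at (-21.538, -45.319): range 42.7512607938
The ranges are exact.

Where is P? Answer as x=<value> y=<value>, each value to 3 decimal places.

x=-29.143 y=-3.250

eq1: (x − 44.734)² + (y + 32.938)² = 79.6194552475²
eq2: (x − 41.352)² + (y − 43.701)² = 84.6992120038²
eq3: (x + 21.538)² + (y + 45.319)² = 42.7512607938²
eq3−eq2, eq3−eq1 (x²,y² cancel):
  125.780·x + 178.040·y = -4244.218115
  132.544·x + 24.762·y = -3943.241959
det = 125.780·24.762 − 178.040·132.544 = -20483.569400
x = (-4244.218115·24.762 − 178.040·-3943.241959) / -20483.569400 = -29.143332
y = (125.780·-3943.241959 − -4244.218115·132.544) / -20483.569400 = -3.249662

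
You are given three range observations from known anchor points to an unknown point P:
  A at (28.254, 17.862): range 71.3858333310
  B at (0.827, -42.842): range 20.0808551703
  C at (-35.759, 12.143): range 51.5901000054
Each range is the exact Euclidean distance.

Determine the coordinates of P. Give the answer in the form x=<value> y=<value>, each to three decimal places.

x=-18.179 y=-36.359

eq1: (x − 28.254)² + (y − 17.862)² = 71.3858333310²
eq2: (x − 0.827)² + (y + 42.842)² = 20.0808551703²
eq3: (x + 35.759)² + (y − 12.143)² = 51.5901000054²
eq2−eq3, eq2−eq1 (x²,y² cancel):
  -73.172·x + 109.970·y = -2668.260037
  54.854·x + 121.408·y = -5411.477789
det = -73.172·121.408 − 109.970·54.854 = -14915.960556
x = (-2668.260037·121.408 − 109.970·-5411.477789) / -14915.960556 = -18.178655
y = (-73.172·-5411.477789 − -2668.260037·54.854) / -14915.960556 = -36.359267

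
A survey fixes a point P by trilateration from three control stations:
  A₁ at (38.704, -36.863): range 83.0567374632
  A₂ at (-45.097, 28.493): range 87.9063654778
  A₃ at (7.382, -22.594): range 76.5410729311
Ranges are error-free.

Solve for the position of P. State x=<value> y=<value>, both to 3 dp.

x=41.015 y=46.162

eq1: (x − 38.704)² + (y + 36.863)² = 83.0567374632²
eq2: (x + 45.097)² + (y − 28.493)² = 87.9063654778²
eq3: (x − 7.382)² + (y + 22.594)² = 76.5410729311²
eq2−eq3, eq2−eq1 (x²,y² cancel):
  104.958·x − 102.174·y = -411.614452
  167.602·x − 130.712·y = 840.397380
det = 104.958·-130.712 − -102.174·167.602 = 3405.296652
x = (-411.614452·-130.712 − -102.174·840.397380) / 3405.296652 = 41.015431
y = (104.958·840.397380 − -411.614452·167.602) / 3405.296652 = 46.161568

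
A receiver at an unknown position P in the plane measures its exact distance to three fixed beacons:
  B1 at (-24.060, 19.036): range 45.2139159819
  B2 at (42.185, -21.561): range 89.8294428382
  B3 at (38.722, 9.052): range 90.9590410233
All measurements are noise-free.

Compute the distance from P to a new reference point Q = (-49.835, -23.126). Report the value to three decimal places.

eq1: (x + 24.060)² + (y − 19.036)² = 45.2139159819²
eq2: (x − 42.185)² + (y + 21.561)² = 89.8294428382²
eq3: (x − 38.722)² + (y − 9.052)² = 90.9590410233²
eq1−eq3, eq1−eq2 (x²,y² cancel):
  125.564·x − 19.968·y = -5589.169853
  132.490·x − 81.194·y = -4721.832552
det = 125.564·-81.194 − -19.968·132.490 = -7549.483096
x = (-5589.169853·-81.194 − -19.968·-4721.832552) / -7549.483096 = -47.622003
y = (125.564·-4721.832552 − -5589.169853·132.490) / -7549.483096 = -19.553250
|P − Q| = √((-47.622003 − -49.835)² + (-19.553250 − -23.126)²) = 4.202606

4.203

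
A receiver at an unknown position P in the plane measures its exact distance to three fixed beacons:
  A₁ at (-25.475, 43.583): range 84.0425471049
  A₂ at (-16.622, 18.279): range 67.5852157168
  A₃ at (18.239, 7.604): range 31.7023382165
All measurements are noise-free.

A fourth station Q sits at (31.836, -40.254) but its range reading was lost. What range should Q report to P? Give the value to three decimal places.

50.085

eq1: (x + 25.475)² + (y − 43.583)² = 84.0425471049²
eq2: (x + 16.622)² + (y − 18.279)² = 67.5852157168²
eq3: (x − 18.239)² + (y − 7.604)² = 31.7023382165²
eq3−eq1, eq3−eq2 (x²,y² cancel):
  -87.428·x + 71.958·y = -3900.139898
  -69.722·x + 21.350·y = -3342.792347
det = -87.428·21.350 − 71.958·-69.722 = 3150.467876
x = (-3900.139898·21.350 − 71.958·-3342.792347) / 3150.467876 = 49.920415
y = (-87.428·-3342.792347 − -3900.139898·-69.722) / 3150.467876 = 6.452405
|P − Q| = √((49.920415 − 31.836)² + (6.452405 − -40.254)²) = 50.085271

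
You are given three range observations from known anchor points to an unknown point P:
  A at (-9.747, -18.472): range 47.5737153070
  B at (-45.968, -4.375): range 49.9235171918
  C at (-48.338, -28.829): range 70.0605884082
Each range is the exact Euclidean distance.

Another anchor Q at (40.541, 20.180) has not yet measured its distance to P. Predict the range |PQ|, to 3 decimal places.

eq1: (x + 9.747)² + (y + 18.472)² = 47.5737153070²
eq2: (x + 45.968)² + (y + 4.375)² = 49.9235171918²
eq3: (x + 48.338)² + (y + 28.829)² = 70.0605884082²
eq1−eq3, eq1−eq2 (x²,y² cancel):
  -77.182·x − 20.714·y = 86.227032
  -72.442·x + 28.194·y = 1466.879675
det = -77.182·28.194 − -20.714·-72.442 = -3676.632896
x = (86.227032·28.194 − -20.714·1466.879675) / -3676.632896 = -8.925566
y = (-77.182·1466.879675 − 86.227032·-72.442) / -3676.632896 = 29.094623
|P − Q| = √((-8.925566 − 40.541)² + (29.094623 − 20.180)²) = 50.263423

50.263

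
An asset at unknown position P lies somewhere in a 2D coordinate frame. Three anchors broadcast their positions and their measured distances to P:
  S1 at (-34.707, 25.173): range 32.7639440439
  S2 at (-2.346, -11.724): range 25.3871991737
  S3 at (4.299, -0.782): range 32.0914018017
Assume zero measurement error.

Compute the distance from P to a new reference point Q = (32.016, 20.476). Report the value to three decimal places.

65.199

eq1: (x + 34.707)² + (y − 25.173)² = 32.7639440439²
eq2: (x + 2.346)² + (y + 11.724)² = 25.3871991737²
eq3: (x − 4.299)² + (y + 0.782)² = 32.0914018017²
eq2−eq1, eq2−eq3 (x²,y² cancel):
  -64.722·x + 73.794·y = 1266.333739
  13.290·x + 21.884·y = -509.211155
det = -64.722·21.884 − 73.794·13.290 = -2397.098508
x = (1266.333739·21.884 − 73.794·-509.211155) / -2397.098508 = -27.236751
y = (-64.722·-509.211155 − 1266.333739·13.290) / -2397.098508 = -6.727963
|P − Q| = √((-27.236751 − 32.016)² + (-6.727963 − 20.476)²) = 65.199265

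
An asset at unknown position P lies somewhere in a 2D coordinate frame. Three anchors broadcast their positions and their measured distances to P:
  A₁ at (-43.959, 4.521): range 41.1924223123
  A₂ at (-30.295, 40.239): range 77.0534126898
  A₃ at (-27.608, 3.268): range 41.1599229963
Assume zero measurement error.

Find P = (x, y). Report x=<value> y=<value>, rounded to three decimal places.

x=-38.785 y=-36.345

eq1: (x + 43.959)² + (y − 4.521)² = 41.1924223123²
eq2: (x + 30.295)² + (y − 40.239)² = 77.0534126898²
eq3: (x + 27.608)² + (y − 3.268)² = 41.1599229963²
eq3−eq1, eq3−eq2 (x²,y² cancel):
  -32.702·x + 2.506·y = 1177.275239
  -5.374·x + 73.942·y = -2479.006488
det = -32.702·73.942 − 2.506·-5.374 = -2404.584040
x = (1177.275239·73.942 − 2.506·-2479.006488) / -2404.584040 = -38.785284
y = (-32.702·-2479.006488 − 1177.275239·-5.374) / -2404.584040 = -36.345225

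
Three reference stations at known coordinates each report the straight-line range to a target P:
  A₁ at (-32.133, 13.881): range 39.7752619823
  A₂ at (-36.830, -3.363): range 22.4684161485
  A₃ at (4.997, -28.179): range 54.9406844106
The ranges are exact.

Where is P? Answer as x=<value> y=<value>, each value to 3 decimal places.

eq1: (x + 32.133)² + (y − 13.881)² = 39.7752619823²
eq2: (x + 36.830)² + (y + 3.363)² = 22.4684161485²
eq3: (x − 4.997)² + (y + 28.179)² = 54.9406844106²
eq1−eq2, eq1−eq3 (x²,y² cancel):
  -9.394·x − 34.488·y = 1219.788561
  74.260·x − 84.120·y = -1842.593138
det = -9.394·-84.120 − -34.488·74.260 = 3351.302160
x = (1219.788561·-84.120 − -34.488·-1842.593138) / 3351.302160 = -49.579524
y = (-9.394·-1842.593138 − 1219.788561·74.260) / 3351.302160 = -21.863794

x=-49.580 y=-21.864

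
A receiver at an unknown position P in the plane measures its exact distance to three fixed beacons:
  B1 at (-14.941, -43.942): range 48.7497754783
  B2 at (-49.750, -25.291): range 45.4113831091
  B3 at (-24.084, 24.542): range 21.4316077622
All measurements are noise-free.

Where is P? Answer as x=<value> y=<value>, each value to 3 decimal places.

eq1: (x + 14.941)² + (y + 43.942)² = 48.7497754783²
eq2: (x + 49.750)² + (y + 25.291)² = 45.4113831091²
eq3: (x + 24.084)² + (y − 24.542)² = 21.4316077622²
eq1−eq3, eq1−eq2 (x²,y² cancel):
  -18.286·x + 136.968·y = 945.442773
  -69.618·x + 37.302·y = 1274.911229
det = -18.286·37.302 − 136.968·-69.618 = 8853.333852
x = (945.442773·37.302 − 136.968·1274.911229) / 8853.333852 = -15.740413
y = (-18.286·1274.911229 − 945.442773·-69.618) / 8853.333852 = 4.801221

x=-15.740 y=4.801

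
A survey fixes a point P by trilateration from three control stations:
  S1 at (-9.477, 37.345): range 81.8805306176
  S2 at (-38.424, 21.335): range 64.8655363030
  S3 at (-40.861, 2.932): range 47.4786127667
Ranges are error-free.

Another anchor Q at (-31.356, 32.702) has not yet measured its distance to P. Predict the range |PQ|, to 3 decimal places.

75.382

eq1: (x + 9.477)² + (y − 37.345)² = 81.8805306176²
eq2: (x + 38.424)² + (y − 21.335)² = 64.8655363030²
eq3: (x + 40.861)² + (y − 2.932)² = 47.4786127667²
eq3−eq2, eq3−eq1 (x²,y² cancel):
  4.874·x + 36.806·y = -1699.951074
  62.768·x + 68.826·y = -4643.958015
det = 4.874·68.826 − 36.806·62.768 = -1974.781084
x = (-1699.951074·68.826 − 36.806·-4643.958015) / -1974.781084 = -27.306665
y = (4.874·-4643.958015 − -1699.951074·62.768) / -1974.781084 = -42.570733
|P − Q| = √((-27.306665 − -31.356)² + (-42.570733 − 32.702)²) = 75.381572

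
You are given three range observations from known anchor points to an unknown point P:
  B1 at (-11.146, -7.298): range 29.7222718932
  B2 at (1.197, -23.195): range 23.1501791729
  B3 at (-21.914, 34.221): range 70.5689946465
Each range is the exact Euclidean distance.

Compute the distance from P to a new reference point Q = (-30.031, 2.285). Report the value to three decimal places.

eq1: (x + 11.146)² + (y + 7.298)² = 29.7222718932²
eq2: (x − 1.197)² + (y + 23.195)² = 23.1501791729²
eq3: (x + 21.914)² + (y − 34.221)² = 70.5689946465²
eq3−eq1, eq3−eq2 (x²,y² cancel):
  21.536·x − 83.038·y = 2622.763442
  46.222·x − 114.832·y = 3332.192807
det = 21.536·-114.832 − -83.038·46.222 = 1365.160484
x = (2622.763442·-114.832 − -83.038·3332.192807) / 1365.160484 = -17.930892
y = (21.536·3332.192807 − 2622.763442·46.222) / 1365.160484 = -36.235496
|P − Q| = √((-17.930892 − -30.031)² + (-36.235496 − 2.285)²) = 40.376246

40.376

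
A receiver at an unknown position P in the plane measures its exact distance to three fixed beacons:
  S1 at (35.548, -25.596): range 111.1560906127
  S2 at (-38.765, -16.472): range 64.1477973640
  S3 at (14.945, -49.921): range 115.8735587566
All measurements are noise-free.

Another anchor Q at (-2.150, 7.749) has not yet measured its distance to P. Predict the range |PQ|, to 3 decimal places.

60.836

eq1: (x − 35.548)² + (y + 25.596)² = 111.1560906127²
eq2: (x + 38.765)² + (y + 16.472)² = 64.1477973640²
eq3: (x − 14.945)² + (y + 49.921)² = 115.8735587566²
eq1−eq3, eq1−eq2 (x²,y² cancel):
  -41.206·x − 48.650·y = -274.361393
  -148.626·x + 18.248·y = 8095.973063
det = -41.206·18.248 − -48.650·-148.626 = -7982.581988
x = (-274.361393·18.248 − -48.650·8095.973063) / -7982.581988 = -48.713880
y = (-41.206·8095.973063 − -274.361393·-148.626) / -7982.581988 = 46.899600
|P − Q| = √((-48.713880 − -2.150)² + (46.899600 − 7.749)²) = 60.835552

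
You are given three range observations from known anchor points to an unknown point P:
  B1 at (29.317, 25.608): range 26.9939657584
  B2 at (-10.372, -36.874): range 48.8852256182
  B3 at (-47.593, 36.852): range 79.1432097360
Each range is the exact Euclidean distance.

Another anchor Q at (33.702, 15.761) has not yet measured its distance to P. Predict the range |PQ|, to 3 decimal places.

19.856

eq1: (x − 29.317)² + (y − 25.608)² = 26.9939657584²
eq2: (x + 10.372)² + (y + 36.874)² = 48.8852256182²
eq3: (x + 47.593)² + (y − 36.852)² = 79.1432097360²
eq3−eq2, eq3−eq1 (x²,y² cancel):
  74.442·x − 147.452·y = 1717.989071
  153.820·x − 22.488·y = 3427.066060
det = 74.442·-22.488 − -147.452·153.820 = 21007.014944
x = (1717.989071·-22.488 − -147.452·3427.066060) / 21007.014944 = 22.216084
y = (74.442·3427.066060 − 1717.989071·153.820) / 21007.014944 = -0.435256
|P − Q| = √((22.216084 − 33.702)² + (-0.435256 − 15.761)²) = 19.855603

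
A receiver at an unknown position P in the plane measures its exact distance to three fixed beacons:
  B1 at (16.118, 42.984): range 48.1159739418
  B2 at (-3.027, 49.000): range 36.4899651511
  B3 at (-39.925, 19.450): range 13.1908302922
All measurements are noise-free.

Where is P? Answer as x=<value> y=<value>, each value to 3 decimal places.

x=-26.877 y=21.383

eq1: (x − 16.118)² + (y − 42.984)² = 48.1159739418²
eq2: (x + 3.027)² + (y − 49.000)² = 36.4899651511²
eq3: (x + 39.925)² + (y − 19.450)² = 13.1908302922²
eq1−eq2, eq1−eq3 (x²,y² cancel):
  -38.290·x + 12.032·y = 1286.377941
  -112.086·x − 47.068·y = 2006.042890
det = -38.290·-47.068 − 12.032·-112.086 = 3150.852472
x = (1286.377941·-47.068 − 12.032·2006.042890) / 3150.852472 = -26.876519
y = (-38.290·2006.042890 − 1286.377941·-112.086) / 3150.852472 = 21.382650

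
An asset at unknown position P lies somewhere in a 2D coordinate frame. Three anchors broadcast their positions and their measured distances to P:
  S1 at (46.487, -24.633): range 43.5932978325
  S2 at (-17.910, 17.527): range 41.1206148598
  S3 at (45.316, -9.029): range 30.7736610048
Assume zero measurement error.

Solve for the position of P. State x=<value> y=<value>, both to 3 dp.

eq1: (x − 46.487)² + (y + 24.633)² = 43.5932978325²
eq2: (x + 17.910)² + (y − 17.527)² = 41.1206148598²
eq3: (x − 45.316)² + (y + 9.029)² = 30.7736610048²
eq2−eq1, eq2−eq3 (x²,y² cancel):
  128.794·x − 84.320·y = 1930.391380
  126.452·x − 53.112·y = 2250.985623
det = 128.794·-53.112 − -84.320·126.452 = 3821.925712
x = (1930.391380·-53.112 − -84.320·2250.985623) / 3821.925712 = 22.835651
y = (128.794·2250.985623 − 1930.391380·126.452) / 3821.925712 = 11.986521

x=22.836 y=11.987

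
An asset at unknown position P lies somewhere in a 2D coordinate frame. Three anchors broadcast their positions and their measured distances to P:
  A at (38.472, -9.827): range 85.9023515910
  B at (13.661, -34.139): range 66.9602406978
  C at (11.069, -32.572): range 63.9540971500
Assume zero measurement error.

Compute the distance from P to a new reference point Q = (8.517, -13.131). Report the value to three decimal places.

eq1: (x − 38.472)² + (y + 9.827)² = 85.9023515910²
eq2: (x − 13.661)² + (y + 34.139)² = 66.9602406978²
eq3: (x − 11.069)² + (y + 32.572)² = 63.9540971500²
eq3−eq1, eq3−eq2 (x²,y² cancel):
  54.806·x + 45.490·y = -2895.880699
  5.184·x − 3.134·y = -224.910995
det = 54.806·-3.134 − 45.490·5.184 = -407.582164
x = (-2895.880699·-3.134 − 45.490·-224.910995) / -407.582164 = -47.369323
y = (54.806·-224.910995 − -2895.880699·5.184) / -407.582164 = -6.589527
|P − Q| = √((-47.369323 − 8.517)² + (-6.589527 − -13.131)²) = 56.267859

56.268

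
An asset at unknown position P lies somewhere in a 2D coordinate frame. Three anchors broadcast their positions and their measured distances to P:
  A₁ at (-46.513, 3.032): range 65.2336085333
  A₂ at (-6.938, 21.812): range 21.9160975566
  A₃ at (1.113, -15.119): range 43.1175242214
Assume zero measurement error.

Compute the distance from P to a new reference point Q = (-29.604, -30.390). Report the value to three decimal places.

71.523

eq1: (x + 46.513)² + (y − 3.032)² = 65.2336085333²
eq2: (x + 6.938)² + (y − 21.812)² = 21.9160975566²
eq3: (x − 1.113)² + (y + 15.119)² = 43.1175242214²
eq2−eq3, eq2−eq1 (x²,y² cancel):
  16.102·x − 73.862·y = -1672.881821
  -79.150·x − 37.560·y = -2126.355345
det = 16.102·-37.560 − -73.862·-79.150 = -6450.968420
x = (-1672.881821·-37.560 − -73.862·-2126.355345) / -6450.968420 = 14.606089
y = (16.102·-2126.355345 − -1672.881821·-79.150) / -6450.968420 = 25.832892
|P − Q| = √((14.606089 − -29.604)² + (25.832892 − -30.390)²) = 71.523042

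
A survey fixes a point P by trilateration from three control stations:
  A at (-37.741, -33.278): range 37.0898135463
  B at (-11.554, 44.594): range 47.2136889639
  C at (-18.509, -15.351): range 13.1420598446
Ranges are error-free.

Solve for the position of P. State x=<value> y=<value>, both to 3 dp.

x=-17.413 y=-2.255

eq1: (x + 37.741)² + (y + 33.278)² = 37.0898135463²
eq2: (x + 11.554)² + (y − 44.594)² = 47.2136889639²
eq3: (x + 18.509)² + (y + 15.351)² = 13.1420598446²
eq2−eq3, eq2−eq1 (x²,y² cancel):
  -13.910·x − 119.890·y = 512.535219
  -52.374·x − 155.744·y = 1263.166770
det = -13.910·-155.744 − -119.890·-52.374 = -4112.719820
x = (512.535219·-155.744 − -119.890·1263.166770) / -4112.719820 = -17.413484
y = (-13.910·1263.166770 − 512.535219·-52.374) / -4112.719820 = -2.254681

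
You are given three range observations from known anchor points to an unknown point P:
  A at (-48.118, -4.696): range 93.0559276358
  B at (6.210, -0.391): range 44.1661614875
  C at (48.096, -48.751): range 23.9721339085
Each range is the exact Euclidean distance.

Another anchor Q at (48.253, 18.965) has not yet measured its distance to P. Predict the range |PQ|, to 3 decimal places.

44.740

eq1: (x + 48.118)² + (y + 4.696)² = 93.0559276358²
eq2: (x − 6.210)² + (y + 0.391)² = 44.1661614875²
eq3: (x − 48.096)² + (y + 48.751)² = 23.9721339085²
eq1−eq3, eq1−eq2 (x²,y² cancel):
  192.428·x − 88.110·y = 10437.233341
  108.656·x + 8.610·y = 4410.078489
det = 192.428·8.610 − -88.110·108.656 = 11230.485240
x = (10437.233341·8.610 − -88.110·4410.078489) / 11230.485240 = 42.601596
y = (192.428·4410.078489 − 10437.233341·108.656) / 11230.485240 = -25.417018
|P − Q| = √((42.601596 − 48.253)² + (-25.417018 − 18.965)²) = 44.740383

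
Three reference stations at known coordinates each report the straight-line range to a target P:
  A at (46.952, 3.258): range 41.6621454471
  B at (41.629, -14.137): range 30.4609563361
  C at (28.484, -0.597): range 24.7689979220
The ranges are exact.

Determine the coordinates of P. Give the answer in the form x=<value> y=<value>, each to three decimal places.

x=11.501 y=-18.627

eq1: (x − 46.952)² + (y − 3.258)² = 41.6621454471²
eq2: (x − 41.629)² + (y + 14.137)² = 30.4609563361²
eq3: (x − 28.484)² + (y + 0.597)² = 24.7689979220²
eq1−eq3, eq1−eq2 (x²,y² cancel):
  -36.936·x − 7.710·y = -281.179098
  -10.646·x − 34.790·y = 525.588044
det = -36.936·-34.790 − -7.710·-10.646 = 1202.922780
x = (-281.179098·-34.790 − -7.710·525.588044) / 1202.922780 = 11.500742
y = (-36.936·525.588044 − -281.179098·-10.646) / 1202.922780 = -18.626759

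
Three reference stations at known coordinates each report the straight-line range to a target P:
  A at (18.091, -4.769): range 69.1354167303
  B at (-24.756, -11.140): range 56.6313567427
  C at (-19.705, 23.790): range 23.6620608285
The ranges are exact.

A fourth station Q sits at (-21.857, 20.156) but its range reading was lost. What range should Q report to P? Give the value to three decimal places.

26.294

eq1: (x − 18.091)² + (y + 4.769)² = 69.1354167303²
eq2: (x + 24.756)² + (y + 11.140)² = 56.6313567427²
eq3: (x + 19.705)² + (y − 23.790)² = 23.6620608285²
eq1−eq3, eq1−eq2 (x²,y² cancel):
  -75.592·x + 57.118·y = 4824.036207
  -85.694·x − 12.742·y = 1959.526774
det = -75.592·-12.742 − 57.118·-85.694 = 5857.863156
x = (4824.036207·-12.742 − 57.118·1959.526774) / 5857.863156 = -29.599892
y = (-75.592·1959.526774 − 4824.036207·-85.694) / 5857.863156 = 45.283818
|P − Q| = √((-29.599892 − -21.857)² + (45.283818 − 20.156)²) = 26.293719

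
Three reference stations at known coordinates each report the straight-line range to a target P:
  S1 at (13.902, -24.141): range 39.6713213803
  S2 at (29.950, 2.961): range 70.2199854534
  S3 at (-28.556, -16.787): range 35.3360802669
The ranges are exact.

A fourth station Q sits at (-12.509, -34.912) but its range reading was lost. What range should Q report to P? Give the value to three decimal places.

eq1: (x − 13.902)² + (y + 24.141)² = 39.6713213803²
eq2: (x − 29.950)² + (y − 2.961)² = 70.2199854534²
eq3: (x + 28.556)² + (y + 16.787)² = 35.3360802669²
eq1−eq2, eq1−eq3 (x²,y² cancel):
  32.096·x + 54.204·y = -3227.316081
  -84.916·x + 14.708·y = 646.370191
det = 32.096·14.708 − 54.204·-84.916 = 5074.854832
x = (-3227.316081·14.708 − 54.204·646.370191) / 5074.854832 = -16.257256
y = (32.096·646.370191 − -3227.316081·-84.916) / 5074.854832 = -49.913718
|P − Q| = √((-16.257256 − -12.509)² + (-49.913718 − -34.912)²) = 15.462890

15.463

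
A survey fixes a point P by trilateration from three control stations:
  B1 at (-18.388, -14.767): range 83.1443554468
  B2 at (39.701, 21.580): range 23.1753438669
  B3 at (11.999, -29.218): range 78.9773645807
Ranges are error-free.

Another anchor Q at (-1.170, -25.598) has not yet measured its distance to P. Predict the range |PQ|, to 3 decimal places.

eq1: (x + 18.388)² + (y + 14.767)² = 83.1443554468²
eq2: (x − 39.701)² + (y − 21.580)² = 23.1753438669²
eq3: (x − 11.999)² + (y + 29.218)² = 78.9773645807²
eq1−eq2, eq1−eq3 (x²,y² cancel):
  116.178·x + 72.694·y = 7861.570247
  60.774·x − 28.902·y = 1117.044419
det = 116.178·-28.902 − 72.694·60.774 = -7775.681712
x = (7861.570247·-28.902 − 72.694·1117.044419) / -7775.681712 = 39.664372
y = (116.178·1117.044419 − 7861.570247·60.774) / -7775.681712 = 44.755315
|P − Q| = √((39.664372 − -1.170)² + (44.755315 − -25.598)²) = 81.345159

81.345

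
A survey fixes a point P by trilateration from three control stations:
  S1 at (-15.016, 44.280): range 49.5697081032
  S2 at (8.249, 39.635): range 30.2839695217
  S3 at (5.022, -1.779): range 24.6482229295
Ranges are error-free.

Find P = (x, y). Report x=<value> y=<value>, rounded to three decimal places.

x=24.098 y=13.830

eq1: (x + 15.016)² + (y − 44.280)² = 49.5697081032²
eq2: (x − 8.249)² + (y − 39.635)² = 30.2839695217²
eq3: (x − 5.022)² + (y + 1.779)² = 24.6482229295²
eq1−eq2, eq1−eq3 (x²,y² cancel):
  46.530·x − 9.290·y = 992.817721
  40.076·x − 92.118·y = -308.192263
det = 46.530·-92.118 − -9.290·40.076 = -3913.944500
x = (992.817721·-92.118 − -9.290·-308.192263) / -3913.944500 = 24.098321
y = (46.530·-308.192263 − 992.817721·40.076) / -3913.944500 = 13.829616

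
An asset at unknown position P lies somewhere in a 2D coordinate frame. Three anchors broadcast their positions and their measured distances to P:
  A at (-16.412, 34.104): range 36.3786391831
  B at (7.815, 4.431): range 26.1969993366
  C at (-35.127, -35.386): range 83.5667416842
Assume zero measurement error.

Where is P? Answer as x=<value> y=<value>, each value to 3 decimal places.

eq1: (x + 16.412)² + (y − 34.104)² = 36.3786391831²
eq2: (x − 7.815)² + (y − 4.431)² = 26.1969993366²
eq3: (x + 35.127)² + (y + 35.386)² = 83.5667416842²
eq2−eq1, eq2−eq3 (x²,y² cancel):
  -48.454·x + 59.346·y = 714.605959
  -85.884·x − 79.634·y = -3891.750402
det = -48.454·-79.634 − 59.346·-85.884 = 8955.457700
x = (714.605959·-79.634 − 59.346·-3891.750402) / 8955.457700 = 19.435398
y = (-48.454·-3891.750402 − 714.605959·-85.884) / 8955.457700 = 27.909695

x=19.435 y=27.910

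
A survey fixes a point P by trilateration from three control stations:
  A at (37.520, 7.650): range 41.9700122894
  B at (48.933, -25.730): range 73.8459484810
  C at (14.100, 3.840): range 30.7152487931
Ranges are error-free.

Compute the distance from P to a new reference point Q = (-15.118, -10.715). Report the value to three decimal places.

47.529

eq1: (x − 37.520)² + (y − 7.650)² = 41.9700122894²
eq2: (x − 48.933)² + (y + 25.730)² = 73.8459484810²
eq3: (x − 14.100)² + (y − 3.840)² = 30.7152487931²
eq3−eq2, eq3−eq1 (x²,y² cancel):
  69.666·x − 59.140·y = -1666.881810
  46.840·x + 7.620·y = 434.661877
det = 69.666·7.620 − -59.140·46.840 = 3300.972520
x = (-1666.881810·7.620 − -59.140·434.661877) / 3300.972520 = 3.939525
y = (69.666·434.661877 − -1666.881810·46.840) / 3300.972520 = 32.826053
|P − Q| = √((3.939525 − -15.118)² + (32.826053 − -10.715)²) = 47.529070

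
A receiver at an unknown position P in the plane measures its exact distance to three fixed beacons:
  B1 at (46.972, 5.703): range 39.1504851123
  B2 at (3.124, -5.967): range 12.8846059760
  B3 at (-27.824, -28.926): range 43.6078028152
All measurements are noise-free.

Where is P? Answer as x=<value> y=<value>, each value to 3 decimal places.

eq1: (x − 46.972)² + (y − 5.703)² = 39.1504851123²
eq2: (x − 3.124)² + (y + 5.967)² = 12.8846059760²
eq3: (x + 27.824)² + (y + 28.926)² = 43.6078028152²
eq2−eq1, eq2−eq3 (x²,y² cancel):
  87.696·x + 23.340·y = 826.781115
  -61.896·x − 45.918·y = -170.103408
det = 87.696·-45.918 − 23.340·-61.896 = -2582.172288
x = (826.781115·-45.918 − 23.340·-170.103408) / -2582.172288 = 13.164854
y = (87.696·-170.103408 − 826.781115·-61.896) / -2582.172288 = -14.041300

x=13.165 y=-14.041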